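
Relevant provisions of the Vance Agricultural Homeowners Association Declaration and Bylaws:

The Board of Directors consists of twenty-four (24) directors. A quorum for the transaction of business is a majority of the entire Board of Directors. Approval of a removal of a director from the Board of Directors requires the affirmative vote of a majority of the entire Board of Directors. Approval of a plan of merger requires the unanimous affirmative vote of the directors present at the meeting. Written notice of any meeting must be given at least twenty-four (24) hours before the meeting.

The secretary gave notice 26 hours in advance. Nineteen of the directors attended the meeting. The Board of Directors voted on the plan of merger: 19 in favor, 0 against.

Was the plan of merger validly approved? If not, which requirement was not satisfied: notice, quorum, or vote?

Notice: 26 hours given; 24 required (26 ≥ 24). Satisfied.
Quorum: 19 present; quorum is 13. Satisfied.
Vote: the plan of merger requires the unanimous vote of the directors present (19). Unanimous means all 19, so 19 affirmative votes are needed; 19 voted in favor. Satisfied.

Valid — all requirements satisfied.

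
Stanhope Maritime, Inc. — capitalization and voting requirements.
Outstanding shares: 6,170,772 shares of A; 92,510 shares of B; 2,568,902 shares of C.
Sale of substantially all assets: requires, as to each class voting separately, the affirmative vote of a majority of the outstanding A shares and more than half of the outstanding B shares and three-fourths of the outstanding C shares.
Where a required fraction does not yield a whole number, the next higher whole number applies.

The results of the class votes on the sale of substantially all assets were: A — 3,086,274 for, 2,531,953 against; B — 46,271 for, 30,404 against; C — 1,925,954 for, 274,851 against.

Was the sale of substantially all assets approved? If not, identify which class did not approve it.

Not approved — the C shares did not give the required vote.

A: a majority of 6170772 is 3085387; 3,085,387 required, 3,086,274 in favor — approved.
B: a majority of 92510 is 46256; 46,256 required, 46,271 in favor — approved.
C: 3/4 of 2568902 = 1926676.50, rounded up to 1926677; 1,926,677 required, 1,925,954 in favor — not approved.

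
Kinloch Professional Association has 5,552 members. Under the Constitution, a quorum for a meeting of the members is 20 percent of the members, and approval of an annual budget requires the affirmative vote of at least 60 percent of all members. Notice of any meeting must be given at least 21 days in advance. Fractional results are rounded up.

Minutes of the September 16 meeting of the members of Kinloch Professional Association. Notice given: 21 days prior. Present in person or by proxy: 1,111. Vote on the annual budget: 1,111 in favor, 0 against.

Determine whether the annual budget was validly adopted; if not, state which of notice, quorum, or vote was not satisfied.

Invalid — vote requirement not satisfied.

Notice: 21 days given; 21 required. Satisfied.
Quorum: 20% of 5,552 = 1,110.40, rounded up to 1,111; 1,111 present. Satisfied.
Vote: requires three-fifths of all members (5,552); 3/5 of 5552 = 3331.20, rounded up to 3332, so 3,332 needed; 1,111 in favor. Not satisfied.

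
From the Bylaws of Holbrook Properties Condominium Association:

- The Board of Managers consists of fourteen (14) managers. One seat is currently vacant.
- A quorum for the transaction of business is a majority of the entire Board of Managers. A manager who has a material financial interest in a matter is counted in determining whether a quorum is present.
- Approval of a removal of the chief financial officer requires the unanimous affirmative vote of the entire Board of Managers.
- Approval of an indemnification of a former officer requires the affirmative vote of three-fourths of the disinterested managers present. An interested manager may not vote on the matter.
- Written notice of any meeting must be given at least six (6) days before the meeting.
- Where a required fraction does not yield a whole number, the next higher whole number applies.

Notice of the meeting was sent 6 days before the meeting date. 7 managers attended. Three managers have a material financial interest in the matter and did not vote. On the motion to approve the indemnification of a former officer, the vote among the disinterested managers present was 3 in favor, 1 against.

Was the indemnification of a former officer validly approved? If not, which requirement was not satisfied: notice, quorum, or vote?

Invalid — quorum requirement not satisfied.

Notice: 6 days given; 6 required (6 ≥ 6). Satisfied.
Quorum: 7 present (interested managers count toward quorum); quorum is 8. Not satisfied.
Vote: the indemnification of a former officer requires three-fourths of the disinterested managers present (7 − 3 = 4). 3/4 of 4 = 3, so 3 affirmative votes are needed; 3 voted in favor. Satisfied. (Moot — without a quorum no business can be validly transacted.)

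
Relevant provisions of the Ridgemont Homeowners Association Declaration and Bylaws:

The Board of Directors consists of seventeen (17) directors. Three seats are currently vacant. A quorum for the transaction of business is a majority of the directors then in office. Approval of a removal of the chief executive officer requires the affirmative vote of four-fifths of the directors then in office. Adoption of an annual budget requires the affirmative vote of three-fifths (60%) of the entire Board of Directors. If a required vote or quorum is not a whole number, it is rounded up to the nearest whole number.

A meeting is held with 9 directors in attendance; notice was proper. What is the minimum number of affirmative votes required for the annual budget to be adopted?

11

The annual budget requires three-fifths of the entire Board of Directors (17).
3/5 of 17 = 10.20, rounded up to 11.
(Only 9 can vote, so the annual budget cannot pass at this meeting, but the required vote is still 11.)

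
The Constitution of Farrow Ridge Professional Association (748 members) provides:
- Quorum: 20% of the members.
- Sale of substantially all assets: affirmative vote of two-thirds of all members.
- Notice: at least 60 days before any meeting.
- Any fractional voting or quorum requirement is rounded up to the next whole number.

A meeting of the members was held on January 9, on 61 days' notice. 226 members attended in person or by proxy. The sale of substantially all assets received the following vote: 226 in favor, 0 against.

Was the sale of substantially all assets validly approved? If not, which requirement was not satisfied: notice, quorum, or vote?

Notice: 61 days given; 60 required. Satisfied.
Quorum: 20% of 748 = 149.60, rounded up to 150; 226 present. Satisfied.
Vote: requires two-thirds of all members (748); 2/3 of 748 = 498.67, rounded up to 499, so 499 needed; 226 in favor. Not satisfied.

Invalid — vote requirement not satisfied.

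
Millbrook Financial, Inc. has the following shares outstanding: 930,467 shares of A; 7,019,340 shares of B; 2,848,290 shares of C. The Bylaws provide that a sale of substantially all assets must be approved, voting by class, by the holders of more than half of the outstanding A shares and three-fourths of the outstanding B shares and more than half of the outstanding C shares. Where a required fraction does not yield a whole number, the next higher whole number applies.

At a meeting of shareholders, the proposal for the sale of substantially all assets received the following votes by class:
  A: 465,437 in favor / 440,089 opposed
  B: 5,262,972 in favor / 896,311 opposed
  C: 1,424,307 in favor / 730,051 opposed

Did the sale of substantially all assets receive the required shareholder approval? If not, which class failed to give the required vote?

A: a majority of 930467 is 465234; 465,234 required, 465,437 in favor — approved.
B: 3/4 of 7019340 = 5264505; 5,264,505 required, 5,262,972 in favor — not approved.
C: a majority of 2848290 is 1424146; 1,424,146 required, 1,424,307 in favor — approved.

Not approved — the B shares did not give the required vote.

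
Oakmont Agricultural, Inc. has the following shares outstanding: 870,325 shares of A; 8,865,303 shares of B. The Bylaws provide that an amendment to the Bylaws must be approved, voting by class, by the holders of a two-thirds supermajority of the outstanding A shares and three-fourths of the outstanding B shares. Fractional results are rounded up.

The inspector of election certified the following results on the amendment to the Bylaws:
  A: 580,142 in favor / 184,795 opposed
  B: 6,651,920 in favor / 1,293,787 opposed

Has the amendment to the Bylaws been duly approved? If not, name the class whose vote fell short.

Not approved — the A shares did not give the required vote.

A: 2/3 of 870325 = 580216.67, rounded up to 580217; 580,217 required, 580,142 in favor — not approved.
B: 3/4 of 8865303 = 6648977.25, rounded up to 6648978; 6,648,978 required, 6,651,920 in favor — approved.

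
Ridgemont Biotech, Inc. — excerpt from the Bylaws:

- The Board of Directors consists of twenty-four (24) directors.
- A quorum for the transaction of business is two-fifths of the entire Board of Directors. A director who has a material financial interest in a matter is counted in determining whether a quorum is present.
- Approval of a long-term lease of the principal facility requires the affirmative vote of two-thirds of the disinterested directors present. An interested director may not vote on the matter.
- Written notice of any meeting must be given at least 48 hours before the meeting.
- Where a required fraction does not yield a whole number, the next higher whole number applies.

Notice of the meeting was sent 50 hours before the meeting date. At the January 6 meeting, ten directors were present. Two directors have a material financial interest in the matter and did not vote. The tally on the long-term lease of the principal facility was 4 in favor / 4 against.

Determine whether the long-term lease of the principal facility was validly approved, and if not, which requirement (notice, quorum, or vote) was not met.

Notice: 50 hours given; 48 required (50 ≥ 48). Satisfied.
Quorum: 10 present (interested directors count toward quorum); quorum is 10. Satisfied.
Vote: the long-term lease of the principal facility requires two-thirds of the disinterested directors present (10 − 2 = 8). 2/3 of 8 = 5.33, rounded up to 6, so 6 affirmative votes are needed; 4 voted in favor. Not satisfied.

Invalid — vote requirement not satisfied.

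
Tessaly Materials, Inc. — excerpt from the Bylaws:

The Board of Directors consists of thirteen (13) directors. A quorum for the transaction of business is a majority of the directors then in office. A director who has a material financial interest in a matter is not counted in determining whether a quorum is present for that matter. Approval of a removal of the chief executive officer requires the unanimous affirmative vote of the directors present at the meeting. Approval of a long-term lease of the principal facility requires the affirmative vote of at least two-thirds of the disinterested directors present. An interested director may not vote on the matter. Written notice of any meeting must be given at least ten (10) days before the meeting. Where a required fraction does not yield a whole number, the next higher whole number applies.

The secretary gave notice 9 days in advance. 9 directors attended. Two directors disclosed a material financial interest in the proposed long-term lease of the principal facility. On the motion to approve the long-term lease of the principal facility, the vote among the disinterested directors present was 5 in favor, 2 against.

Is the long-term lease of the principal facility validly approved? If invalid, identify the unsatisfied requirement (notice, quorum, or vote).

Invalid — notice requirement not satisfied.

Notice: 9 days given; 10 required (9 < 10). Not satisfied.
Quorum: 9 present, but the 2 interested directors do not count, leaving 7. Quorum is 7. Satisfied.
Vote: the long-term lease of the principal facility requires two-thirds of the disinterested directors present (9 − 2 = 7). 2/3 of 7 = 4.67, rounded up to 5, so 5 affirmative votes are needed; 5 voted in favor. Satisfied.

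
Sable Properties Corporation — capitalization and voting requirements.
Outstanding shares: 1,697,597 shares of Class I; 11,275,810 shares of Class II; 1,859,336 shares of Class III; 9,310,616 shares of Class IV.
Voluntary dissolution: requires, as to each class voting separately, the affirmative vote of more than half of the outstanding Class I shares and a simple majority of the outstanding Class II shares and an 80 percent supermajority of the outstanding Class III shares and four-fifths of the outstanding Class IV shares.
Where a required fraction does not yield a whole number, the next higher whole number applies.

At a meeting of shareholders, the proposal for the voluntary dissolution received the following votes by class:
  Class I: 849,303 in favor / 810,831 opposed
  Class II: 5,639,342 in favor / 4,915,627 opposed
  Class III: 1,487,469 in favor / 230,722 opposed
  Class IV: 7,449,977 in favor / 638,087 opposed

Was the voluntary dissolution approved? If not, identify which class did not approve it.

Class I: a majority of 1697597 is 848799; 848,799 required, 849,303 in favor — approved.
Class II: a majority of 11275810 is 5637906; 5,637,906 required, 5,639,342 in favor — approved.
Class III: 4/5 of 1859336 = 1487468.80, rounded up to 1487469; 1,487,469 required, 1,487,469 in favor — approved.
Class IV: 4/5 of 9310616 = 7448492.80, rounded up to 7448493; 7,448,493 required, 7,449,977 in favor — approved.

Approved — every class gave the required vote.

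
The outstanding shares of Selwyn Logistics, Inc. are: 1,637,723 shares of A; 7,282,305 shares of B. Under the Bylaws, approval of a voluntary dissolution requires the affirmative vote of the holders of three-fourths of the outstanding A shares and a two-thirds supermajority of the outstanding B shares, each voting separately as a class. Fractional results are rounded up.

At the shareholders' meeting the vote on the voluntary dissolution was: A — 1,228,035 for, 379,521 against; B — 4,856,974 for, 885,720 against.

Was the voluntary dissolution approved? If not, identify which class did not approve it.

Not approved — the A shares did not give the required vote.

A: 3/4 of 1637723 = 1228292.25, rounded up to 1228293; 1,228,293 required, 1,228,035 in favor — not approved.
B: 2/3 of 7282305 = 4854870; 4,854,870 required, 4,856,974 in favor — approved.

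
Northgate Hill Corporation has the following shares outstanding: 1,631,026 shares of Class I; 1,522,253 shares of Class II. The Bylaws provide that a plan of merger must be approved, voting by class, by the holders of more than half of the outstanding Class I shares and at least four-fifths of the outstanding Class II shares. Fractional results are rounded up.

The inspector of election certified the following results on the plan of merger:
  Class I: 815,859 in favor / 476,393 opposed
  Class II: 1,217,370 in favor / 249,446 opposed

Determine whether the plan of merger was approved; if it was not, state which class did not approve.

Not approved — the Class II shares did not give the required vote.

Class I: a majority of 1631026 is 815514; 815,514 required, 815,859 in favor — approved.
Class II: 4/5 of 1522253 = 1217802.40, rounded up to 1217803; 1,217,803 required, 1,217,370 in favor — not approved.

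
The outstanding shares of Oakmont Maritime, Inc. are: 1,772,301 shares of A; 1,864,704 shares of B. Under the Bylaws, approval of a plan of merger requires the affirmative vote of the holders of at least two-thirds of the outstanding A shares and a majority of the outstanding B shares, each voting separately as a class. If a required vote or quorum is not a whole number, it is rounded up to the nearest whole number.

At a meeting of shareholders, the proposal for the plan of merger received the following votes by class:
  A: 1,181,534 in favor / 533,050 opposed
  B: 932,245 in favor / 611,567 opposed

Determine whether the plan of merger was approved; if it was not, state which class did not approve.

A: 2/3 of 1772301 = 1181534; 1,181,534 required, 1,181,534 in favor — approved.
B: a majority of 1864704 is 932353; 932,353 required, 932,245 in favor — not approved.

Not approved — the B shares did not give the required vote.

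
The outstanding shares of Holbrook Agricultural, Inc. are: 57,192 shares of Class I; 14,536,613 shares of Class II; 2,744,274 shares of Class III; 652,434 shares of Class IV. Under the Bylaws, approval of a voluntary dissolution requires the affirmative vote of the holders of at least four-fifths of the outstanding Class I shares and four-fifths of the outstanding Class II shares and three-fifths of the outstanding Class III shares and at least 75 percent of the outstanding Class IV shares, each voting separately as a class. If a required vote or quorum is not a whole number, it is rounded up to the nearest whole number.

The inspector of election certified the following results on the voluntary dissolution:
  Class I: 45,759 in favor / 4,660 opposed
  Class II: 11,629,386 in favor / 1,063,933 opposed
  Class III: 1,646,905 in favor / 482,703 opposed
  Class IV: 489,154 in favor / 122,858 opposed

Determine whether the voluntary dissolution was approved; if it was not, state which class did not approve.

Not approved — the Class IV shares did not give the required vote.

Class I: 4/5 of 57192 = 45753.60, rounded up to 45754; 45,754 required, 45,759 in favor — approved.
Class II: 4/5 of 14536613 = 11629290.40, rounded up to 11629291; 11,629,291 required, 11,629,386 in favor — approved.
Class III: 3/5 of 2744274 = 1646564.40, rounded up to 1646565; 1,646,565 required, 1,646,905 in favor — approved.
Class IV: 3/4 of 652434 = 489325.50, rounded up to 489326; 489,326 required, 489,154 in favor — not approved.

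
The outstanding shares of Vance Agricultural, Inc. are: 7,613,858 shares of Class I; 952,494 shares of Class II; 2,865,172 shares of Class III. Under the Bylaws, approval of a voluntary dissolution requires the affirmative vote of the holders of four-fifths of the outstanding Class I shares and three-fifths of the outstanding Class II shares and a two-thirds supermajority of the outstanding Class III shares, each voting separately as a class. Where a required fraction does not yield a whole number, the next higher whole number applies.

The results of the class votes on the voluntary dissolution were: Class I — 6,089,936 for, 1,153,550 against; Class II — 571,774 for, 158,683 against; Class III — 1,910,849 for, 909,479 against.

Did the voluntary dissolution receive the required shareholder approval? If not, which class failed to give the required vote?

Class I: 4/5 of 7613858 = 6091086.40, rounded up to 6091087; 6,091,087 required, 6,089,936 in favor — not approved.
Class II: 3/5 of 952494 = 571496.40, rounded up to 571497; 571,497 required, 571,774 in favor — approved.
Class III: 2/3 of 2865172 = 1910114.67, rounded up to 1910115; 1,910,115 required, 1,910,849 in favor — approved.

Not approved — the Class I shares did not give the required vote.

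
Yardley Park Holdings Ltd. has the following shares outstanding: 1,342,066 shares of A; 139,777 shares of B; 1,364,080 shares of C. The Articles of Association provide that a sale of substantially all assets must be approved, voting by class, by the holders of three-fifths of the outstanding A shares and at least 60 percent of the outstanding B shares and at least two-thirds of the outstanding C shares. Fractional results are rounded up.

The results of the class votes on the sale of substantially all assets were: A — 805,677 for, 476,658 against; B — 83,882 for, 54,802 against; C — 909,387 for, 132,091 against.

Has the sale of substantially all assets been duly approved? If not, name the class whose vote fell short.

A: 3/5 of 1342066 = 805239.60, rounded up to 805240; 805,240 required, 805,677 in favor — approved.
B: 3/5 of 139777 = 83866.20, rounded up to 83867; 83,867 required, 83,882 in favor — approved.
C: 2/3 of 1364080 = 909386.67, rounded up to 909387; 909,387 required, 909,387 in favor — approved.

Approved — every class gave the required vote.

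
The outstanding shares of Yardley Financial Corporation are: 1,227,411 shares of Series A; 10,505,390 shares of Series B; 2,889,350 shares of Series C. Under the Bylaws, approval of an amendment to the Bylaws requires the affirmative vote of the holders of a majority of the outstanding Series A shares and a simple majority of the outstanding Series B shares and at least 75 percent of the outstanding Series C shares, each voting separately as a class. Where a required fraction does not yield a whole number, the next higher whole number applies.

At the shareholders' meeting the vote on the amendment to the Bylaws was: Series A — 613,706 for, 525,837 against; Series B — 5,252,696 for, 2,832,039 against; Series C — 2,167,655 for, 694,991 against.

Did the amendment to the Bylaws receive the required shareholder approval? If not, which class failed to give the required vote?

Series A: a majority of 1227411 is 613706; 613,706 required, 613,706 in favor — approved.
Series B: a majority of 10505390 is 5252696; 5,252,696 required, 5,252,696 in favor — approved.
Series C: 3/4 of 2889350 = 2167012.50, rounded up to 2167013; 2,167,013 required, 2,167,655 in favor — approved.

Approved — every class gave the required vote.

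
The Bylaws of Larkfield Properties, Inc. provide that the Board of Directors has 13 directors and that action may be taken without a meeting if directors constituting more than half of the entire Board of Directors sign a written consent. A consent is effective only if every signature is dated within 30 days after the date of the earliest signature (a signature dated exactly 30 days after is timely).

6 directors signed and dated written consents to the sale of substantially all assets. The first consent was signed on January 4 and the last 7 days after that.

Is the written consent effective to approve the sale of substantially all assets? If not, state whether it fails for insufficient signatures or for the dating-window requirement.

Signatures required: more than half of 13 — a majority of 13 is 7, so 7 needed; 6 signed. Insufficient.
Dating window: the latest signature is 7 days after the earliest; the limit is 30 days. Within the window.

Not effective — insufficient signatures.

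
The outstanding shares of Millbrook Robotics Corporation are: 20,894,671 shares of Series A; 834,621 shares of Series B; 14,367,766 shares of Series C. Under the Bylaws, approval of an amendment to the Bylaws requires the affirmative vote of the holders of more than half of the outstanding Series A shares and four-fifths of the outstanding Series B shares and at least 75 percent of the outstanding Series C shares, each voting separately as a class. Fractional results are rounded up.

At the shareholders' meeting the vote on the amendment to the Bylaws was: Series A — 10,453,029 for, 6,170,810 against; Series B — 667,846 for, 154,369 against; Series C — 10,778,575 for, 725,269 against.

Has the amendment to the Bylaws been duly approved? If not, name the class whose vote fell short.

Approved — every class gave the required vote.

Series A: a majority of 20894671 is 10447336; 10,447,336 required, 10,453,029 in favor — approved.
Series B: 4/5 of 834621 = 667696.80, rounded up to 667697; 667,697 required, 667,846 in favor — approved.
Series C: 3/4 of 14367766 = 10775824.50, rounded up to 10775825; 10,775,825 required, 10,778,575 in favor — approved.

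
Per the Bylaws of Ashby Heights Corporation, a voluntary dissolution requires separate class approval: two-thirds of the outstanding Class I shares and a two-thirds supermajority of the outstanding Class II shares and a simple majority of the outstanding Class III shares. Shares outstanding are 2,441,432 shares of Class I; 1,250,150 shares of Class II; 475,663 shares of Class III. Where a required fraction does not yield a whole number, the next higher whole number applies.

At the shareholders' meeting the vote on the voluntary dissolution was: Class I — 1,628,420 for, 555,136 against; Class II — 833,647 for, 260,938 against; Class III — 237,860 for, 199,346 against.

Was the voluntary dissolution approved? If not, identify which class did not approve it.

Approved — every class gave the required vote.

Class I: 2/3 of 2441432 = 1627621.33, rounded up to 1627622; 1,627,622 required, 1,628,420 in favor — approved.
Class II: 2/3 of 1250150 = 833433.33, rounded up to 833434; 833,434 required, 833,647 in favor — approved.
Class III: a majority of 475663 is 237832; 237,832 required, 237,860 in favor — approved.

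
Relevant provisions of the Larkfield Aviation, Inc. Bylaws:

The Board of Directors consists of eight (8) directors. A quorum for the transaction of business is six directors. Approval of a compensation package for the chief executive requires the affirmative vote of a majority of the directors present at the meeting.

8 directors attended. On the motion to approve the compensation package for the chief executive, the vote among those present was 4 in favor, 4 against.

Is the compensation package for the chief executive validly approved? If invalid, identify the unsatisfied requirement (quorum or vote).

Quorum: 8 present; quorum is 6. Satisfied.
Vote: the compensation package for the chief executive requires a majority of the directors present (8). A majority of 8 is 5, so 5 affirmative votes are needed; 4 voted in favor. Not satisfied.

Invalid — vote requirement not satisfied.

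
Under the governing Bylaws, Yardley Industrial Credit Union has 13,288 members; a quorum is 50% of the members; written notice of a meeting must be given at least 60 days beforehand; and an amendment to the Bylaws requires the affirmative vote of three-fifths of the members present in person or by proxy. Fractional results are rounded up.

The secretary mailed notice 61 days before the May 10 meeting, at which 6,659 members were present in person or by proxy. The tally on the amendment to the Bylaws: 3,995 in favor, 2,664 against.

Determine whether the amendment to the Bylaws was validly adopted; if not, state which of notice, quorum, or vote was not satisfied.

Notice: 61 days given; 60 required. Satisfied.
Quorum: 50% of 13,288 = 6,644; 6,659 present. Satisfied.
Vote: requires three-fifths of those present (6,659); 3/5 of 6659 = 3995.40, rounded up to 3996, so 3,996 needed; 3,995 in favor. Not satisfied.

Invalid — vote requirement not satisfied.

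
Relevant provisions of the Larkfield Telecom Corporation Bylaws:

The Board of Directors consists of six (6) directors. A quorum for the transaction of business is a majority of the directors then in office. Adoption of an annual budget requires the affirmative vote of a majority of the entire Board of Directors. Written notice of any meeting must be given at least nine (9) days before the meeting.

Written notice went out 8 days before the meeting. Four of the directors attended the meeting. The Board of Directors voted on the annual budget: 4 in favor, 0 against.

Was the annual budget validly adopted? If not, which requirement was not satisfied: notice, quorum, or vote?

Invalid — notice requirement not satisfied.

Notice: 8 days given; 9 required (8 < 9). Not satisfied.
Quorum: 4 present; quorum is 4. Satisfied.
Vote: the annual budget requires a majority of the entire Board of Directors (6). A majority of 6 is 4, so 4 affirmative votes are needed; 4 voted in favor. Satisfied.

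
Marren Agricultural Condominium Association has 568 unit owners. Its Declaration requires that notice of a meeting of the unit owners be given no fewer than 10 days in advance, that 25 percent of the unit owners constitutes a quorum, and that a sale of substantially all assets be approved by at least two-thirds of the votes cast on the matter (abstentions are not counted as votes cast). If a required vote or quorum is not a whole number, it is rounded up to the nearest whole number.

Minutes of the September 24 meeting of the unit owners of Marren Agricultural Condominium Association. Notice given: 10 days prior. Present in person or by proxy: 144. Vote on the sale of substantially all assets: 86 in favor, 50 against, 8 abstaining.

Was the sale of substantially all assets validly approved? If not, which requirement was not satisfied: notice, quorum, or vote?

Invalid — vote requirement not satisfied.

Notice: 10 days given; 10 required. Satisfied.
Quorum: 25% of 568 = 142; 144 present. Satisfied.
Vote: requires two-thirds of the votes cast (144 − 8 abstaining = 136); 2/3 of 136 = 90.67, rounded up to 91, so 91 needed; 86 in favor. Not satisfied.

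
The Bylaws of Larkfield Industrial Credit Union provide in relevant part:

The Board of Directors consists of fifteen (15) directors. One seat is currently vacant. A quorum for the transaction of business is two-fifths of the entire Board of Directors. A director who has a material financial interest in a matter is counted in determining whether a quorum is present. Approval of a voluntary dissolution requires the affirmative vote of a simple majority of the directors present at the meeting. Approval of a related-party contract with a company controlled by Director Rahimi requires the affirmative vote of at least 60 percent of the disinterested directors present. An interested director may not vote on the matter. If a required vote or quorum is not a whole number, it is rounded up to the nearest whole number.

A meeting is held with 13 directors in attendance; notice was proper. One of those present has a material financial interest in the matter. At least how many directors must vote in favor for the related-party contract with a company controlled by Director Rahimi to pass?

8

The related-party contract with a company controlled by Director Rahimi requires three-fifths of the disinterested directors present (13 − 1 = 12).
3/5 of 12 = 7.20, rounded up to 8.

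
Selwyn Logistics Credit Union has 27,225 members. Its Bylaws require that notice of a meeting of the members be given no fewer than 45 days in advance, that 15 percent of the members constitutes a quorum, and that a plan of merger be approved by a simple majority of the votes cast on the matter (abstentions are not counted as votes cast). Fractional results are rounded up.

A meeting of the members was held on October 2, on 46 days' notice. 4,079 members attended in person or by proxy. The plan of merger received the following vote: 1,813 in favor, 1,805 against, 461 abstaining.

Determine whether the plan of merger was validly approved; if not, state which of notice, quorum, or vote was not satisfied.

Notice: 46 days given; 45 required. Satisfied.
Quorum: 15% of 27,225 = 4,083.75, rounded up to 4,084; 4,079 present. Not satisfied.
Vote: requires a majority of the votes cast (4,079 − 461 abstaining = 3,618); a majority of 3618 is 1810, so 1,810 needed; 1,813 in favor. Satisfied.

Invalid — quorum requirement not satisfied.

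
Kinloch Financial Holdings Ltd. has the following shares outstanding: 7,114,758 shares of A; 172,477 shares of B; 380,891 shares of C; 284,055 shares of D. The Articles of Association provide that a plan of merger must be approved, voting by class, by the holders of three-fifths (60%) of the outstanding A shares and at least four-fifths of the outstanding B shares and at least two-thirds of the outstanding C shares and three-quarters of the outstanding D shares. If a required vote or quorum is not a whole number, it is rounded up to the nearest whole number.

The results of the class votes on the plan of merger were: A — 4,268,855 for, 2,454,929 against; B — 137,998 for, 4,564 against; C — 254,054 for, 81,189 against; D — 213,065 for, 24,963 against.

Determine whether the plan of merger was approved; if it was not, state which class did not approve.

A: 3/5 of 7114758 = 4268854.80, rounded up to 4268855; 4,268,855 required, 4,268,855 in favor — approved.
B: 4/5 of 172477 = 137981.60, rounded up to 137982; 137,982 required, 137,998 in favor — approved.
C: 2/3 of 380891 = 253927.33, rounded up to 253928; 253,928 required, 254,054 in favor — approved.
D: 3/4 of 284055 = 213041.25, rounded up to 213042; 213,042 required, 213,065 in favor — approved.

Approved — every class gave the required vote.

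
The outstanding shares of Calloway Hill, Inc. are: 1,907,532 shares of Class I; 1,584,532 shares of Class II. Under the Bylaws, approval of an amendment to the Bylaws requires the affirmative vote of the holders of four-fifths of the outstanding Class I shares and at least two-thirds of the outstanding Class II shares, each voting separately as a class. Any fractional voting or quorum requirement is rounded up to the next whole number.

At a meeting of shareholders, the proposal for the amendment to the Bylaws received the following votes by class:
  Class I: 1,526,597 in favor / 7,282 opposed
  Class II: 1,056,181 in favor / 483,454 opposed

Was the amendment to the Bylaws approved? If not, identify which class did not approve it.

Class I: 4/5 of 1907532 = 1526025.60, rounded up to 1526026; 1,526,026 required, 1,526,597 in favor — approved.
Class II: 2/3 of 1584532 = 1056354.67, rounded up to 1056355; 1,056,355 required, 1,056,181 in favor — not approved.

Not approved — the Class II shares did not give the required vote.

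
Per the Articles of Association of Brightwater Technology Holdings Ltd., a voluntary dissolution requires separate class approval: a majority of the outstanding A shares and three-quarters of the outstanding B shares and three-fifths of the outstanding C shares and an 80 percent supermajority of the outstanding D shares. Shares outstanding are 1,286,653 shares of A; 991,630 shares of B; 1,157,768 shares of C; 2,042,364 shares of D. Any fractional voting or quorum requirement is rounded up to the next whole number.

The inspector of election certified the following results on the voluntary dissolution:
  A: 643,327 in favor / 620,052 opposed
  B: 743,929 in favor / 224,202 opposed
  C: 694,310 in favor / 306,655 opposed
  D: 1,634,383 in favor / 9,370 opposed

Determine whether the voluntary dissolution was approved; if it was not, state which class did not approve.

Not approved — the C shares did not give the required vote.

A: a majority of 1286653 is 643327; 643,327 required, 643,327 in favor — approved.
B: 3/4 of 991630 = 743722.50, rounded up to 743723; 743,723 required, 743,929 in favor — approved.
C: 3/5 of 1157768 = 694660.80, rounded up to 694661; 694,661 required, 694,310 in favor — not approved.
D: 4/5 of 2042364 = 1633891.20, rounded up to 1633892; 1,633,892 required, 1,634,383 in favor — approved.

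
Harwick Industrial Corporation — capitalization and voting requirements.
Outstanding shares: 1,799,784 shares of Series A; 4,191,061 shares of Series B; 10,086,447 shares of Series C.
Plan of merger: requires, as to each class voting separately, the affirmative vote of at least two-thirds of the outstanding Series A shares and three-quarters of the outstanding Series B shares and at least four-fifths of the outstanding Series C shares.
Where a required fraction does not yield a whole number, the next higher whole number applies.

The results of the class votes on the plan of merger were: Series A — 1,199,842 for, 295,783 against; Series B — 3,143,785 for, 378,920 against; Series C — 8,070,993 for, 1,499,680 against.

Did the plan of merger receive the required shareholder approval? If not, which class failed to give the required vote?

Not approved — the Series A shares did not give the required vote.

Series A: 2/3 of 1799784 = 1199856; 1,199,856 required, 1,199,842 in favor — not approved.
Series B: 3/4 of 4191061 = 3143295.75, rounded up to 3143296; 3,143,296 required, 3,143,785 in favor — approved.
Series C: 4/5 of 10086447 = 8069157.60, rounded up to 8069158; 8,069,158 required, 8,070,993 in favor — approved.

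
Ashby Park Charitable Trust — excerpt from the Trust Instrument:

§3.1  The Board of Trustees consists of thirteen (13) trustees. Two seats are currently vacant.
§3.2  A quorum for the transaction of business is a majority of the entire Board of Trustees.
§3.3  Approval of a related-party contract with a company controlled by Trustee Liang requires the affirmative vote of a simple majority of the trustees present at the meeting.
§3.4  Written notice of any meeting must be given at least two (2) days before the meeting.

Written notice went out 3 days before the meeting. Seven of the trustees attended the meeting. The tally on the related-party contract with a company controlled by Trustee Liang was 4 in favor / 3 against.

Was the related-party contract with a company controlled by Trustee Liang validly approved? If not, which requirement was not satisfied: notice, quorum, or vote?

Notice: 3 days given; 2 required (3 ≥ 2). Satisfied.
Quorum: 7 present; quorum is 7. Satisfied.
Vote: the related-party contract with a company controlled by Trustee Liang requires a majority of the trustees present (7). A majority of 7 is 4, so 4 affirmative votes are needed; 4 voted in favor. Satisfied.

Valid — all requirements satisfied.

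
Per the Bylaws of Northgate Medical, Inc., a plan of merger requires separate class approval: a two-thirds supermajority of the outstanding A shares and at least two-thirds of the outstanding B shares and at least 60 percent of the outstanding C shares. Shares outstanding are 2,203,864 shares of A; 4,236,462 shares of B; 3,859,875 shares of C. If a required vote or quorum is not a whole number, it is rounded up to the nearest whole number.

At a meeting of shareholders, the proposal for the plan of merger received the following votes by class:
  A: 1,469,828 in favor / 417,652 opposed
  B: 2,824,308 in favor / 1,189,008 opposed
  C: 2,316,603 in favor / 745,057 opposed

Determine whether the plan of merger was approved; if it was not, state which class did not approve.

A: 2/3 of 2203864 = 1469242.67, rounded up to 1469243; 1,469,243 required, 1,469,828 in favor — approved.
B: 2/3 of 4236462 = 2824308; 2,824,308 required, 2,824,308 in favor — approved.
C: 3/5 of 3859875 = 2315925; 2,315,925 required, 2,316,603 in favor — approved.

Approved — every class gave the required vote.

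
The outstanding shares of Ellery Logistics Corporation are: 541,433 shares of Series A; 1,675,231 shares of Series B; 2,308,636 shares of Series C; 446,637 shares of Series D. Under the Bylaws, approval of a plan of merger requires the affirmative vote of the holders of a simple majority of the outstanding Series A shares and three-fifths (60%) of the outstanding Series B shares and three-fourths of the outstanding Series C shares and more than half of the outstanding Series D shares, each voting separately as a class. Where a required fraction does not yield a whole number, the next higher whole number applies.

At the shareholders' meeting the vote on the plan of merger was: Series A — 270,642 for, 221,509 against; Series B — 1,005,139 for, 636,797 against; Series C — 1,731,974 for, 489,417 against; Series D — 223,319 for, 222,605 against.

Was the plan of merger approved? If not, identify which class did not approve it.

Not approved — the Series A shares did not give the required vote.

Series A: a majority of 541433 is 270717; 270,717 required, 270,642 in favor — not approved.
Series B: 3/5 of 1675231 = 1005138.60, rounded up to 1005139; 1,005,139 required, 1,005,139 in favor — approved.
Series C: 3/4 of 2308636 = 1731477; 1,731,477 required, 1,731,974 in favor — approved.
Series D: a majority of 446637 is 223319; 223,319 required, 223,319 in favor — approved.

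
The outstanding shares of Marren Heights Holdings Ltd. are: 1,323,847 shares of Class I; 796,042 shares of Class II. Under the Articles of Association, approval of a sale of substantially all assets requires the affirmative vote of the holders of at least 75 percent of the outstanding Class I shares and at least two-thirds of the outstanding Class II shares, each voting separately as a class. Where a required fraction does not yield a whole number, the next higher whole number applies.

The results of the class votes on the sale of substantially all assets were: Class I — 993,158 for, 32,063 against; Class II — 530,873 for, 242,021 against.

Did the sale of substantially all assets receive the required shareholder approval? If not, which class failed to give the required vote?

Class I: 3/4 of 1323847 = 992885.25, rounded up to 992886; 992,886 required, 993,158 in favor — approved.
Class II: 2/3 of 796042 = 530694.67, rounded up to 530695; 530,695 required, 530,873 in favor — approved.

Approved — every class gave the required vote.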